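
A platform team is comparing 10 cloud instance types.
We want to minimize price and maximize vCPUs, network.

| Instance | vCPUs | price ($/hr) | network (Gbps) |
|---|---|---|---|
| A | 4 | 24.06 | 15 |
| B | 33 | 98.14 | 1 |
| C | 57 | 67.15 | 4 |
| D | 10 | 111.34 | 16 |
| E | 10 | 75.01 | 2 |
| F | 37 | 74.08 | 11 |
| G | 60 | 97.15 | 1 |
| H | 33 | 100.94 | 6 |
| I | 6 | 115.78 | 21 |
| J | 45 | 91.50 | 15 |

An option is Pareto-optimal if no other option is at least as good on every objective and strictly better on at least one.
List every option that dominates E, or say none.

C: vCPUs 57≥10, price 67.15≤75.01, network 4≥2 — dominates E.
F: vCPUs 37≥10, price 74.08≤75.01, network 11≥2 — dominates E.
Others (A, B, D, G, H, I, J) are each worse than E on at least one objective.

C, F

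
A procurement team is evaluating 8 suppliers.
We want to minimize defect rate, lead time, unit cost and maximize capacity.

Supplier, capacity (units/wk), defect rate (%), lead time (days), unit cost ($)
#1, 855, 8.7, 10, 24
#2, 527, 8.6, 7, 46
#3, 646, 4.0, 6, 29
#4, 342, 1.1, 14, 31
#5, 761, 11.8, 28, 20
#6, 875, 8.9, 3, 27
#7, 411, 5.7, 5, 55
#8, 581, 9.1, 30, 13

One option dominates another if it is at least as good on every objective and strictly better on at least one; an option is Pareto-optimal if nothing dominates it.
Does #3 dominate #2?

#3 vs #2: capacity 646≥527, defect rate 4.0≤8.6, lead time 6≤7, unit cost 29≤46 — #3 is at least as good on every objective with at least one strict improvement.

Yes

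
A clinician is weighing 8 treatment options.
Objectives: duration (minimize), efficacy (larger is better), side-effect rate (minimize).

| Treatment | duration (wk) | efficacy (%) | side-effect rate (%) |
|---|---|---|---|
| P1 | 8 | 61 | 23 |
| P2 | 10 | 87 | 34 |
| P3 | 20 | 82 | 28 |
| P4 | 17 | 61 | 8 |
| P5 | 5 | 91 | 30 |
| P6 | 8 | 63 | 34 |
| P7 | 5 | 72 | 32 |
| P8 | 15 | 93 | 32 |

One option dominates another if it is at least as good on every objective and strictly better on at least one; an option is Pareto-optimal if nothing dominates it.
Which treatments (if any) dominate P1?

none

P2: worse on duration (10 vs 8).
P3: worse on duration (20 vs 8).
P4: worse on duration (17 vs 8).
P5: worse on side-effect rate (30 vs 23).
P6: worse on side-effect rate (34 vs 23).
P7: worse on side-effect rate (32 vs 23).
P8: worse on duration (15 vs 8).
No option dominates P1.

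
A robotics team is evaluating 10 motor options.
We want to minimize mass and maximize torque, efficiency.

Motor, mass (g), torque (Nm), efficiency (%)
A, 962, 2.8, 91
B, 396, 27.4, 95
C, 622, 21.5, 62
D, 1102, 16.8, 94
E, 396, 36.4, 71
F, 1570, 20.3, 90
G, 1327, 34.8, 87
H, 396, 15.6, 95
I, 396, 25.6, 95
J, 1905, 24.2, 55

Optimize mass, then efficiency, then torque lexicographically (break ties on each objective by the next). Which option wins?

B

First minimize mass: best is 396, kept {B, E, H, I}.
Then maximize efficiency: best is 95, kept {B, H, I}.
Then maximize torque: best is 27.4, kept {B}.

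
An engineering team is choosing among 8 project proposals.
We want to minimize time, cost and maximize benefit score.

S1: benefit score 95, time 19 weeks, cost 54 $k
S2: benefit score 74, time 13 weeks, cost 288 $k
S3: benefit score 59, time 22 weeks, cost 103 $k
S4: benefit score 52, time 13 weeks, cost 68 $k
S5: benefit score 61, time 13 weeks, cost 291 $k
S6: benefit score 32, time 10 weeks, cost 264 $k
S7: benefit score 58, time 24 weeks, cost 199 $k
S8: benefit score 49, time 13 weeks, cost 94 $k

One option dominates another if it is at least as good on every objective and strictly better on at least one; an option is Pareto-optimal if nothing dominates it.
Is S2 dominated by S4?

S4 vs S2: S4 is worse on benefit score (52 vs 74), so it does not dominate S2.

No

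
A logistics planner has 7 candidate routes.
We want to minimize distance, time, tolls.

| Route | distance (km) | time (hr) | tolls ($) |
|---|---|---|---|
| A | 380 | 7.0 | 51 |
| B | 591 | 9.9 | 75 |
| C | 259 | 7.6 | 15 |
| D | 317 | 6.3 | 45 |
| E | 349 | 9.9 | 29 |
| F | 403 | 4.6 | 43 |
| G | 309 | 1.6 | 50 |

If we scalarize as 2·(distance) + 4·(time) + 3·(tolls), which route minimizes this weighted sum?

A: 2·380 + 4·7.0 + 3·51 = 941.0
B: 2·591 + 4·9.9 + 3·75 = 1446.6
C: 2·259 + 4·7.6 + 3·15 = 593.4
D: 2·317 + 4·6.3 + 3·45 = 794.2
E: 2·349 + 4·9.9 + 3·29 = 824.6
F: 2·403 + 4·4.6 + 3·43 = 953.4
G: 2·309 + 4·1.6 + 3·50 = 774.4
Lowest: C at 593.4.

C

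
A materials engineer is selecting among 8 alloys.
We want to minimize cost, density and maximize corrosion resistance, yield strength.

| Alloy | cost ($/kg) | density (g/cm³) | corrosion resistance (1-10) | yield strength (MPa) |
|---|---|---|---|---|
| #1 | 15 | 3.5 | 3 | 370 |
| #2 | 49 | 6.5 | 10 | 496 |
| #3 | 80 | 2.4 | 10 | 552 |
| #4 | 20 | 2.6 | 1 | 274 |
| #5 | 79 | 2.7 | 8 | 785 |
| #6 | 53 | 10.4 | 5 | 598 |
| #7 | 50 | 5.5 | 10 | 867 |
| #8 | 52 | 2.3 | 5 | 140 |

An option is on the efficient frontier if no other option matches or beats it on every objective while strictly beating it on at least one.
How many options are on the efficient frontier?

7

#1: not dominated (best cost).
#2: not dominated.
#3: not dominated.
#4: not dominated.
#5: not dominated.
#6: dominated by #7 (cost 50≤53, density 5.5≤10.4, corrosion resistance 10≥5, yield strength 867≥598).
#7: not dominated (best yield strength).
#8: not dominated (best density).
Pareto-optimal: #1, #2, #3, #4, #5, #7, #8 → 7.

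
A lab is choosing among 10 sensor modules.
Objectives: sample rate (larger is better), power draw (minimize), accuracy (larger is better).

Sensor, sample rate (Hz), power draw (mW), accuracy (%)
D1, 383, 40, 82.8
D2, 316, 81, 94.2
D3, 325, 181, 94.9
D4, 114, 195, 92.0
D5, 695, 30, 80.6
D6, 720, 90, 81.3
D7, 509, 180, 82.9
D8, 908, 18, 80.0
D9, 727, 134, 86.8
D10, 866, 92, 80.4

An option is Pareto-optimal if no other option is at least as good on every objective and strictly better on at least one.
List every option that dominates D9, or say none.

D1: worse on sample rate (383 vs 727).
D2: worse on sample rate (316 vs 727).
D3: worse on sample rate (325 vs 727).
D4: worse on sample rate (114 vs 727).
D5: worse on sample rate (695 vs 727).
D6: worse on sample rate (720 vs 727).
D7: worse on sample rate (509 vs 727).
D8: worse on accuracy (80.0 vs 86.8).
D10: worse on accuracy (80.4 vs 86.8).
No option dominates D9.

none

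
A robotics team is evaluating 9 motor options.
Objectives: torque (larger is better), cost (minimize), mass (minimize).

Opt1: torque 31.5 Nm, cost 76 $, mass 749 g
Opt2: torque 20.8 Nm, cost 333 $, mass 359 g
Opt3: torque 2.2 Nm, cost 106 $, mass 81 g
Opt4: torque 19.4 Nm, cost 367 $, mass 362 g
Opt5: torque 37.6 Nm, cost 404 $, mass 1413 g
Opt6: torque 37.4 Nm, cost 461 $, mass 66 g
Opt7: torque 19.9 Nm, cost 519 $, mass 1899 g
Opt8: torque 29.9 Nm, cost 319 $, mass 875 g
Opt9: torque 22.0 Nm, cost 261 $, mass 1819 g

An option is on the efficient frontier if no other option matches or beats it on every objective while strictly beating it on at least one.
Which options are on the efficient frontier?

Opt1: not dominated (best cost).
Opt2: not dominated.
Opt3: not dominated.
Opt4: dominated by Opt2 (torque 20.8≥19.4, cost 333≤367, mass 359≤362).
Opt5: not dominated (best torque).
Opt6: not dominated (best mass).
Opt7: dominated by Opt1 (torque 31.5≥19.9, cost 76≤519, mass 749≤1899).
Opt8: dominated by Opt1 (torque 31.5≥29.9, cost 76≤319, mass 749≤875).
Opt9: dominated by Opt1 (torque 31.5≥22.0, cost 76≤261, mass 749≤1819).

Opt1, Opt2, Opt3, Opt5, Opt6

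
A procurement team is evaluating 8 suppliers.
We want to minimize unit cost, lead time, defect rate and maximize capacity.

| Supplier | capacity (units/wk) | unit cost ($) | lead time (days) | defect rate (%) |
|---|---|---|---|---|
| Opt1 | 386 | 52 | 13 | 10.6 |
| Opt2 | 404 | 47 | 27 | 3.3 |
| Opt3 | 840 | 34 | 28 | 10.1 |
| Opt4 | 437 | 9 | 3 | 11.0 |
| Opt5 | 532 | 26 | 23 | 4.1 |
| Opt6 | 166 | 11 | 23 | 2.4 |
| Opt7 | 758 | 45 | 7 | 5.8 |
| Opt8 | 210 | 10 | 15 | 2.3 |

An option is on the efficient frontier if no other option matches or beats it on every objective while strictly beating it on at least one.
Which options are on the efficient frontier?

Opt2, Opt3, Opt4, Opt5, Opt7, Opt8

Opt1: dominated by Opt7 (capacity 758≥386, unit cost 45≤52, lead time 7≤13, defect rate 5.8≤10.6).
Opt2: not dominated.
Opt3: not dominated (best capacity).
Opt4: not dominated (best unit cost).
Opt5: not dominated.
Opt6: dominated by Opt8 (capacity 210≥166, unit cost 10≤11, lead time 15≤23, defect rate 2.3≤2.4).
Opt7: not dominated.
Opt8: not dominated (best defect rate).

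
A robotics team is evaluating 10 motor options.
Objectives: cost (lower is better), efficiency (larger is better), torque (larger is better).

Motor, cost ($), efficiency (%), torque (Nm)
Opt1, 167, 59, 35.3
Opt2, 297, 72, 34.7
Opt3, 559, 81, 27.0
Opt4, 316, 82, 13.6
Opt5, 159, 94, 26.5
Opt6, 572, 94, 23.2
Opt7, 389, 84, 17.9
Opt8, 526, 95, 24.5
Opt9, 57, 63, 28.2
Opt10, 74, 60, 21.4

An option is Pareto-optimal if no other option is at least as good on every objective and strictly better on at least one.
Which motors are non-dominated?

Opt1: not dominated (best torque).
Opt2: not dominated.
Opt3: not dominated.
Opt4: dominated by Opt5 (cost 159≤316, efficiency 94≥82, torque 26.5≥13.6).
Opt5: not dominated.
Opt6: dominated by Opt5 (cost 159≤572, efficiency 94≥94, torque 26.5≥23.2).
Opt7: dominated by Opt5 (cost 159≤389, efficiency 94≥84, torque 26.5≥17.9).
Opt8: not dominated (best efficiency).
Opt9: not dominated (best cost).
Opt10: dominated by Opt9 (cost 57≤74, efficiency 63≥60, torque 28.2≥21.4).

Opt1, Opt2, Opt3, Opt5, Opt8, Opt9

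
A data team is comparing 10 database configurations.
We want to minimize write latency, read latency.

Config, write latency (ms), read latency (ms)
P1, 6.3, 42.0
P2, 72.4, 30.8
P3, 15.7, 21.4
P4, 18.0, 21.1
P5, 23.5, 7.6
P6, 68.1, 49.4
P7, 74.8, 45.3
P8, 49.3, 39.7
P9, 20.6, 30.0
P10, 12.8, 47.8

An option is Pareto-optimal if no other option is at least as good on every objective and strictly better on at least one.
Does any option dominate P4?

No

P1: worse on read latency (42.0 vs 21.1).
P2: worse on write latency (72.4 vs 18.0).
P3: worse on read latency (21.4 vs 21.1).
P5: worse on write latency (23.5 vs 18.0).
P6: worse on write latency (68.1 vs 18.0).
P7: worse on write latency (74.8 vs 18.0).
P8: worse on write latency (49.3 vs 18.0).
P9: worse on write latency (20.6 vs 18.0).
P10: worse on read latency (47.8 vs 21.1).
No option is at least as good as P4 on every objective and strictly better on one.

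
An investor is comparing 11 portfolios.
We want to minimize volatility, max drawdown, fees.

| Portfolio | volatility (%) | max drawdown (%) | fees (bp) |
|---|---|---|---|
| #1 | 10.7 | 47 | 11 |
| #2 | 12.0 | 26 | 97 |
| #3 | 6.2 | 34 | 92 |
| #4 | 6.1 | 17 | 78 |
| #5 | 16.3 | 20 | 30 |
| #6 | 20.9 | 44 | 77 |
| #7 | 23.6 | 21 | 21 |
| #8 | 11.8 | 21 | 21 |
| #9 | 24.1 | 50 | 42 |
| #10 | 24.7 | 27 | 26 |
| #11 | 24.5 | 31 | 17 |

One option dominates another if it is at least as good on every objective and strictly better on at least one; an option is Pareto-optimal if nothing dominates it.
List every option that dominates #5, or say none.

none

#1: worse on max drawdown (47 vs 20).
#2: worse on max drawdown (26 vs 20).
#3: worse on max drawdown (34 vs 20).
#4: worse on fees (78 vs 30).
#6: worse on volatility (20.9 vs 16.3).
#7: worse on volatility (23.6 vs 16.3).
#8: worse on max drawdown (21 vs 20).
#9: worse on volatility (24.1 vs 16.3).
#10: worse on volatility (24.7 vs 16.3).
#11: worse on volatility (24.5 vs 16.3).
No option dominates #5.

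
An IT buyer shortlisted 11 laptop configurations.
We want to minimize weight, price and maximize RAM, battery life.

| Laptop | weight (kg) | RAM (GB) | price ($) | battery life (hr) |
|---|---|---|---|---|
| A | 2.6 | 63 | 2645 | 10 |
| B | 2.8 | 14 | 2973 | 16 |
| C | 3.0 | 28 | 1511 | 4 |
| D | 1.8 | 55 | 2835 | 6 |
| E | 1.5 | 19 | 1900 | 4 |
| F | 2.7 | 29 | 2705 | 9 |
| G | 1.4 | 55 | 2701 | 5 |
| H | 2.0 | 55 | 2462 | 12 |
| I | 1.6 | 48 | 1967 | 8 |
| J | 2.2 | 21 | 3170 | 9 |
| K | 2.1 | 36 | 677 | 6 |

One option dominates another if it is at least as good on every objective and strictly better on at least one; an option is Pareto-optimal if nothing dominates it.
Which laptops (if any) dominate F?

A, H

A: weight 2.6≤2.7, RAM 63≥29, price 2645≤2705, battery life 10≥9 — dominates F.
H: weight 2.0≤2.7, RAM 55≥29, price 2462≤2705, battery life 12≥9 — dominates F.
Others (B, C, D, E, G, I, J, K) are each worse than F on at least one objective.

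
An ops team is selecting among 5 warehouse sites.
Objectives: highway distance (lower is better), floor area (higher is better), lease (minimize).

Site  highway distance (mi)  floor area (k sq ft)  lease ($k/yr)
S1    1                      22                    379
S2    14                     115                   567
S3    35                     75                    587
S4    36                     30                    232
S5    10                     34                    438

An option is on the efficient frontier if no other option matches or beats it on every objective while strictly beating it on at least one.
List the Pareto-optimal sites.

S1, S2, S4, S5

S1: not dominated (best highway distance).
S2: not dominated (best floor area).
S3: dominated by S2 (highway distance 14≤35, floor area 115≥75, lease 567≤587).
S4: not dominated (best lease).
S5: not dominated.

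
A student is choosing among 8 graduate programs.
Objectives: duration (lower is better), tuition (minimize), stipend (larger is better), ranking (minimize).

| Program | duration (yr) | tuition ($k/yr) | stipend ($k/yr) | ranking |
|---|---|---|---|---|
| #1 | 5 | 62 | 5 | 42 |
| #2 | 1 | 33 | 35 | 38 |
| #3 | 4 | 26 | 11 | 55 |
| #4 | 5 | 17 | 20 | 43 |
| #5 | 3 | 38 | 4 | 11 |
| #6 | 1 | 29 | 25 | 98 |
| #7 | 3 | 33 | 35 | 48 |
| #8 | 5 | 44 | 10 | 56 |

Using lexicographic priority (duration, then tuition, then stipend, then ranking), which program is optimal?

#6

First minimize duration: best is 1, kept {#2, #6}.
Then minimize tuition: best is 29, kept {#6}.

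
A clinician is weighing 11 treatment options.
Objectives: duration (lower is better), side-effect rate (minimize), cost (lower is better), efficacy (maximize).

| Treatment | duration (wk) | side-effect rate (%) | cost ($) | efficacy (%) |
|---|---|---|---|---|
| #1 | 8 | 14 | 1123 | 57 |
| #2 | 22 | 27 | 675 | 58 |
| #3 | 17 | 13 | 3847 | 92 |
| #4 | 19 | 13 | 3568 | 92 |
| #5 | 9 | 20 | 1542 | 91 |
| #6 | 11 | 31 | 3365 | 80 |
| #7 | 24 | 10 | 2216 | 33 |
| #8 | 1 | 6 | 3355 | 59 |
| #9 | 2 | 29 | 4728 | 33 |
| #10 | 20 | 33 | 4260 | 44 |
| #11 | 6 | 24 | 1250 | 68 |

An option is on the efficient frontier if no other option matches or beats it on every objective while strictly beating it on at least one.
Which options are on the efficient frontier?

#1: not dominated.
#2: not dominated (best cost).
#3: not dominated.
#4: not dominated.
#5: not dominated.
#6: dominated by #5 (duration 9≤11, side-effect rate 20≤31, cost 1542≤3365, efficacy 91≥80).
#7: not dominated.
#8: not dominated (best duration).
#9: dominated by #8 (duration 1≤2, side-effect rate 6≤29, cost 3355≤4728, efficacy 59≥33).
#10: dominated by #1 (duration 8≤20, side-effect rate 14≤33, cost 1123≤4260, efficacy 57≥44).
#11: not dominated.

#1, #2, #3, #4, #5, #7, #8, #11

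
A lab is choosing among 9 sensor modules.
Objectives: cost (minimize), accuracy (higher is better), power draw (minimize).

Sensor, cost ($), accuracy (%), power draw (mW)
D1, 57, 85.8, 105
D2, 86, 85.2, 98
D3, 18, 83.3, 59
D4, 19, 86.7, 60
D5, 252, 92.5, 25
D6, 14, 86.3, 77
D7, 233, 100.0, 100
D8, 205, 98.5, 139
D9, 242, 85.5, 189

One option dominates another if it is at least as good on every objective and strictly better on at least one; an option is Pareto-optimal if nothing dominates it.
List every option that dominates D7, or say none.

none

D1: worse on accuracy (85.8 vs 100.0).
D2: worse on accuracy (85.2 vs 100.0).
D3: worse on accuracy (83.3 vs 100.0).
D4: worse on accuracy (86.7 vs 100.0).
D5: worse on cost (252 vs 233).
D6: worse on accuracy (86.3 vs 100.0).
D8: worse on accuracy (98.5 vs 100.0).
D9: worse on cost (242 vs 233).
No option dominates D7.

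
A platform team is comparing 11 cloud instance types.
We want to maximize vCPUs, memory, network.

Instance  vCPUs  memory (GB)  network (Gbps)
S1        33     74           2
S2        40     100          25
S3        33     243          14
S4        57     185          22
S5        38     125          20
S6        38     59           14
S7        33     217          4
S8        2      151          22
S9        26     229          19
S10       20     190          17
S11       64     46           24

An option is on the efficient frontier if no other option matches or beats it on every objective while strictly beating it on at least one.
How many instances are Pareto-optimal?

5

S1: dominated by S2 (vCPUs 40≥33, memory 100≥74, network 25≥2).
S2: not dominated (best network).
S3: not dominated (best memory).
S4: not dominated.
S5: dominated by S4 (vCPUs 57≥38, memory 185≥125, network 22≥20).
S6: dominated by S2 (vCPUs 40≥38, memory 100≥59, network 25≥14).
S7: dominated by S3 (vCPUs 33≥33, memory 243≥217, network 14≥4).
S8: dominated by S4 (vCPUs 57≥2, memory 185≥151, network 22≥22).
S9: not dominated.
S10: dominated by S9 (vCPUs 26≥20, memory 229≥190, network 19≥17).
S11: not dominated (best vCPUs).
Pareto-optimal: S2, S3, S4, S9, S11 → 5.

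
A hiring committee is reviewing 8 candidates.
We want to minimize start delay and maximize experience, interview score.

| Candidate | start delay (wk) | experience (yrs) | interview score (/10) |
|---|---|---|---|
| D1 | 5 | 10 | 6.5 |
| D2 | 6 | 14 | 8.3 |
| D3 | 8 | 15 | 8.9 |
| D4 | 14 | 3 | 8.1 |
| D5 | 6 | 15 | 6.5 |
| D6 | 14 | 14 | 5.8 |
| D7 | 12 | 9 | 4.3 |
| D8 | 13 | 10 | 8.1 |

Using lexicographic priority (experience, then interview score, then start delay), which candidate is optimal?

First maximize experience: best is 15, kept {D3, D5}.
Then maximize interview score: best is 8.9, kept {D3}.

D3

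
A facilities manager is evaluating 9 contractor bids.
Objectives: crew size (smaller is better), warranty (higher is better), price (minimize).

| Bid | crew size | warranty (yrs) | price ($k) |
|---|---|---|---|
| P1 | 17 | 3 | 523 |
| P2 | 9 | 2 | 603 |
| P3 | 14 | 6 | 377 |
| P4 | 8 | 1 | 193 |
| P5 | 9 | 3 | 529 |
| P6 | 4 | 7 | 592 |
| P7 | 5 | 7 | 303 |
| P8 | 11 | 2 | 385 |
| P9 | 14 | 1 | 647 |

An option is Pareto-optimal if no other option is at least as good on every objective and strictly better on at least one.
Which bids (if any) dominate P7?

none

P1: worse on crew size (17 vs 5).
P2: worse on crew size (9 vs 5).
P3: worse on crew size (14 vs 5).
P4: worse on crew size (8 vs 5).
P5: worse on crew size (9 vs 5).
P6: worse on price (592 vs 303).
P8: worse on crew size (11 vs 5).
P9: worse on crew size (14 vs 5).
No option dominates P7.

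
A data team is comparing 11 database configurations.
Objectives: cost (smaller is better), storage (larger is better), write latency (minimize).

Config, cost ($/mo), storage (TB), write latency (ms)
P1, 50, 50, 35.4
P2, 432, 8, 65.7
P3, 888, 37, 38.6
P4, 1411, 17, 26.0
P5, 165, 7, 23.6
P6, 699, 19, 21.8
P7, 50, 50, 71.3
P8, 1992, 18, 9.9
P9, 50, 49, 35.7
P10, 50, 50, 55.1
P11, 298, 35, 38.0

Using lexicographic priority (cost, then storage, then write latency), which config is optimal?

P1

First minimize cost: best is 50, kept {P1, P7, P9, P10}.
Then maximize storage: best is 50, kept {P1, P7, P10}.
Then minimize write latency: best is 35.4, kept {P1}.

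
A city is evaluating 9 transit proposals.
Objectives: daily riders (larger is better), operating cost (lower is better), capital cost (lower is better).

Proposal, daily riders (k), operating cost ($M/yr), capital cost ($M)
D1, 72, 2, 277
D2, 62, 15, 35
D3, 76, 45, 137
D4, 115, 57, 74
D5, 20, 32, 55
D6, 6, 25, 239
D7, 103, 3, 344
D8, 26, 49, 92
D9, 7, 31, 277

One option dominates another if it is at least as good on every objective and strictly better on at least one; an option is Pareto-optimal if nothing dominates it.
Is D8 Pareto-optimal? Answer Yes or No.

D2 vs D8: daily riders 62≥26, operating cost 15≤49, capital cost 35≤92 — D2 is at least as good on every objective and strictly better on at least one, so D2 dominates D8.

No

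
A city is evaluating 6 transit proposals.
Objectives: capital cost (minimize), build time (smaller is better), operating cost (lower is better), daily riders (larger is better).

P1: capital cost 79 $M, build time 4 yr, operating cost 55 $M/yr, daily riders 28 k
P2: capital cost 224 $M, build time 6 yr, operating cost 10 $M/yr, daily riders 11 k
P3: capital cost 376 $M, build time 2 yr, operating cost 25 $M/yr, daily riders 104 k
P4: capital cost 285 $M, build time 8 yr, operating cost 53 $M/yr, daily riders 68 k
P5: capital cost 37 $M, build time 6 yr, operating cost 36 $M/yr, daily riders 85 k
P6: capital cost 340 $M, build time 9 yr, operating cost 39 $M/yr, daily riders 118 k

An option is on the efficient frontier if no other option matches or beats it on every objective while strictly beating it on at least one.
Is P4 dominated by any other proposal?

P5 vs P4: capital cost 37≤285, build time 6≤8, operating cost 36≤53, daily riders 85≥68 — P5 is at least as good on every objective and strictly better on at least one, so P5 dominates P4.

Yes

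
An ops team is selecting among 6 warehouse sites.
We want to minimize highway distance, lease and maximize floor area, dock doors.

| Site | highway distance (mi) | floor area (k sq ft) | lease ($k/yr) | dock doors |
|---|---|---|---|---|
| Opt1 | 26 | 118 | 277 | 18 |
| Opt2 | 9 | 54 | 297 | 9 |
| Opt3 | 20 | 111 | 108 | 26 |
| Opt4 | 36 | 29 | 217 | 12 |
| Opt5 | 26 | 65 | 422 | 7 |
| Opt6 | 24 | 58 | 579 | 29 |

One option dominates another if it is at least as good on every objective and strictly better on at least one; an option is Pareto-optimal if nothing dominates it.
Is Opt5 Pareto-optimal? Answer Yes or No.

No

Opt1 vs Opt5: highway distance 26≤26, floor area 118≥65, lease 277≤422, dock doors 18≥7 — Opt1 is at least as good on every objective and strictly better on at least one, so Opt1 dominates Opt5.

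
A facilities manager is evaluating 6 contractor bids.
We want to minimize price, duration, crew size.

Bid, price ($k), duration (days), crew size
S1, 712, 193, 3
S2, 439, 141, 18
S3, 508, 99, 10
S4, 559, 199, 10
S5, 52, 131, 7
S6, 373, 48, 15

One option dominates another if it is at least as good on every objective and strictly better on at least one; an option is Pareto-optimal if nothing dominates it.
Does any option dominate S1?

No

S2: worse on crew size (18 vs 3).
S3: worse on crew size (10 vs 3).
S4: worse on duration (199 vs 193).
S5: worse on crew size (7 vs 3).
S6: worse on crew size (15 vs 3).
No option is at least as good as S1 on every objective and strictly better on one.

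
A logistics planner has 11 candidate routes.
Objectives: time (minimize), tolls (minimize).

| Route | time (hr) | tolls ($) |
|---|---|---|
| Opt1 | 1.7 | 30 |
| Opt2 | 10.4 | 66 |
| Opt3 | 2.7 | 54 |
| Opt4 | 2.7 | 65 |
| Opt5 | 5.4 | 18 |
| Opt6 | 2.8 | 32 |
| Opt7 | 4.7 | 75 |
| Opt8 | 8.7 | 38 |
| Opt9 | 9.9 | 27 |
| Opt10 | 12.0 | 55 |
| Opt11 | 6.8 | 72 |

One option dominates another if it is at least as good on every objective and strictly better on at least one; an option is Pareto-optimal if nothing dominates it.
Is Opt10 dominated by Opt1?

Yes

Opt1 vs Opt10: time 1.7≤12.0, tolls 30≤55 — Opt1 is at least as good on every objective with at least one strict improvement.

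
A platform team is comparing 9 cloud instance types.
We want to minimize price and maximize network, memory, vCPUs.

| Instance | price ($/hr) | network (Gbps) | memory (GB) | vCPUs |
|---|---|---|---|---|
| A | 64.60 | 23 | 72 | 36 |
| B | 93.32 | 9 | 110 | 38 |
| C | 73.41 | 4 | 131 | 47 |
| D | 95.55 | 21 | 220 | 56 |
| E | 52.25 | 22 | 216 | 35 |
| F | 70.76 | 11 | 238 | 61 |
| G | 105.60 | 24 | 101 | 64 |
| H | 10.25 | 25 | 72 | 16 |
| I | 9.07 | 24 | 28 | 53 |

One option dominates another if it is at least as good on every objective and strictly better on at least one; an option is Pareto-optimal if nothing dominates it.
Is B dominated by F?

Yes

F vs B: price 70.76≤93.32, network 11≥9, memory 238≥110, vCPUs 61≥38 — F is at least as good on every objective with at least one strict improvement.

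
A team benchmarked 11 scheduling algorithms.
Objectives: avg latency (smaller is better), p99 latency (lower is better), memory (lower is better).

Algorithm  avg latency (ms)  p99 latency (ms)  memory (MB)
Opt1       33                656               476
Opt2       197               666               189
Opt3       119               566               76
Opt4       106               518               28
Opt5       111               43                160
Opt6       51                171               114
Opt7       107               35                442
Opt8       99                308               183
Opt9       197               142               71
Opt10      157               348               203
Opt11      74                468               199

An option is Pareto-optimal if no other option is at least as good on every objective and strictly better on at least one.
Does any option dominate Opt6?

No

Opt1: worse on p99 latency (656 vs 171).
Opt2: worse on avg latency (197 vs 51).
Opt3: worse on avg latency (119 vs 51).
Opt4: worse on avg latency (106 vs 51).
Opt5: worse on avg latency (111 vs 51).
Opt7: worse on avg latency (107 vs 51).
Opt8: worse on avg latency (99 vs 51).
Opt9: worse on avg latency (197 vs 51).
Opt10: worse on avg latency (157 vs 51).
Opt11: worse on avg latency (74 vs 51).
No option is at least as good as Opt6 on every objective and strictly better on one.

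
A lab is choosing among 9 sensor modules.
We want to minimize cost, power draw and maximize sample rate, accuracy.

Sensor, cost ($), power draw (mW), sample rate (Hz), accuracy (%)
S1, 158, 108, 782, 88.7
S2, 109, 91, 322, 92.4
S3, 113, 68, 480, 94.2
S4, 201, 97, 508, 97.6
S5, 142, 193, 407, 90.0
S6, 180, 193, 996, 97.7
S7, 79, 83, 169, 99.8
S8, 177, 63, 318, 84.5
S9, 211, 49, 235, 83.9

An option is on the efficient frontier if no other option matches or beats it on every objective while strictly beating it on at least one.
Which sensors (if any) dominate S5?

S3

S3: cost 113≤142, power draw 68≤193, sample rate 480≥407, accuracy 94.2≥90.0 — dominates S5.
Others (S1, S2, S4, S6, S7, S8, S9) are each worse than S5 on at least one objective.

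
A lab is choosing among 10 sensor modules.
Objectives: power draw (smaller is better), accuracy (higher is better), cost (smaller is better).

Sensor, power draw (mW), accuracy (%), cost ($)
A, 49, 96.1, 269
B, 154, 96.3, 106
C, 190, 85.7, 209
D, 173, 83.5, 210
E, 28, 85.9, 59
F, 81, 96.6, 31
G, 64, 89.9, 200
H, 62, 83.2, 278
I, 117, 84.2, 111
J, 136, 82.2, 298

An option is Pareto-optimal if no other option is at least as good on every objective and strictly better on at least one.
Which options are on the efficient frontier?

A, E, F, G

A: not dominated.
B: dominated by F (power draw 81≤154, accuracy 96.6≥96.3, cost 31≤106).
C: dominated by B (power draw 154≤190, accuracy 96.3≥85.7, cost 106≤209).
D: dominated by B (power draw 154≤173, accuracy 96.3≥83.5, cost 106≤210).
E: not dominated (best power draw).
F: not dominated (best accuracy).
G: not dominated.
H: dominated by A (power draw 49≤62, accuracy 96.1≥83.2, cost 269≤278).
I: dominated by E (power draw 28≤117, accuracy 85.9≥84.2, cost 59≤111).
J: dominated by A (power draw 49≤136, accuracy 96.1≥82.2, cost 269≤298).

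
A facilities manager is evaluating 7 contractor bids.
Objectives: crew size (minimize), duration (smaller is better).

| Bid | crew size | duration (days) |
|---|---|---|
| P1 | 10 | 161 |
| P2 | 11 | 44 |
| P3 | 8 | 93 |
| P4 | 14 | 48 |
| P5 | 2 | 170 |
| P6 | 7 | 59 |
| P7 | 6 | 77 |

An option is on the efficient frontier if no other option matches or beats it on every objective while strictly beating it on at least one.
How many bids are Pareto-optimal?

P1: dominated by P3 (crew size 8≤10, duration 93≤161).
P2: not dominated (best duration).
P3: dominated by P6 (crew size 7≤8, duration 59≤93).
P4: dominated by P2 (crew size 11≤14, duration 44≤48).
P5: not dominated (best crew size).
P6: not dominated.
P7: not dominated.
Pareto-optimal: P2, P5, P6, P7 → 4.

4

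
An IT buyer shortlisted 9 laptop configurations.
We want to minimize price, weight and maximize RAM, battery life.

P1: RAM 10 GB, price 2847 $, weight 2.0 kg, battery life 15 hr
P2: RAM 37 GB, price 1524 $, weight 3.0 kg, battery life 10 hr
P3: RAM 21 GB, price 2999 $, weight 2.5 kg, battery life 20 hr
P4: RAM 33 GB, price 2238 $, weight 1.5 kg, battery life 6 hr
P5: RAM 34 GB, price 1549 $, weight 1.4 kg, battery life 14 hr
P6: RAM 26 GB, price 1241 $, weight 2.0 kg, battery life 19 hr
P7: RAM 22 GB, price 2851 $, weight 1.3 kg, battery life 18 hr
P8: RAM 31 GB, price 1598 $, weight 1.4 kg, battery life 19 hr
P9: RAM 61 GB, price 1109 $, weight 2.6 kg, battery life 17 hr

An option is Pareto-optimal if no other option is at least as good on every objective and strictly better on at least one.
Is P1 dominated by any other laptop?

P6 vs P1: RAM 26≥10, price 1241≤2847, weight 2.0≤2.0, battery life 19≥15 — P6 is at least as good on every objective and strictly better on at least one, so P6 dominates P1.

Yes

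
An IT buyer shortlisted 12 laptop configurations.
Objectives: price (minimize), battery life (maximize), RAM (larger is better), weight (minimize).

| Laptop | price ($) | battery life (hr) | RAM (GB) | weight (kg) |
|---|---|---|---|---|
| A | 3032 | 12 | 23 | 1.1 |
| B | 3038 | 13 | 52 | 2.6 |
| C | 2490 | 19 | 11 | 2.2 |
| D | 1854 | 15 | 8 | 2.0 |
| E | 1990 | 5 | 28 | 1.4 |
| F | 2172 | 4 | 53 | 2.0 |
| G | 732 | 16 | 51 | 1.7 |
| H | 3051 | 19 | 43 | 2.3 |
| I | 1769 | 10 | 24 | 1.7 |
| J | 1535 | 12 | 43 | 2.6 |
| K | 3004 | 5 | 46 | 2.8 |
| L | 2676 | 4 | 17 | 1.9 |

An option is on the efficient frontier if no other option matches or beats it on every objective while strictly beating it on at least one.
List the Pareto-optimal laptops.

A: not dominated (best weight).
B: not dominated.
C: not dominated.
D: dominated by G (price 732≤1854, battery life 16≥15, RAM 51≥8, weight 1.7≤2.0).
E: not dominated.
F: not dominated (best RAM).
G: not dominated (best price).
H: not dominated.
I: dominated by G (price 732≤1769, battery life 16≥10, RAM 51≥24, weight 1.7≤1.7).
J: dominated by G (price 732≤1535, battery life 16≥12, RAM 51≥43, weight 1.7≤2.6).
K: dominated by G (price 732≤3004, battery life 16≥5, RAM 51≥46, weight 1.7≤2.8).
L: dominated by E (price 1990≤2676, battery life 5≥4, RAM 28≥17, weight 1.4≤1.9).

A, B, C, E, F, G, H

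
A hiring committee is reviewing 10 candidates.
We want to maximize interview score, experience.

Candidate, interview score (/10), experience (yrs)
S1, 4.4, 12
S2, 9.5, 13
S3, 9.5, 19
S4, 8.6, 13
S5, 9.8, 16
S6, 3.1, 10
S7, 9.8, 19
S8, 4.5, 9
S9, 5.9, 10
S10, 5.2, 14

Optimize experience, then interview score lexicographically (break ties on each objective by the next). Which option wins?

First maximize experience: best is 19, kept {S3, S7}.
Then maximize interview score: best is 9.8, kept {S7}.

S7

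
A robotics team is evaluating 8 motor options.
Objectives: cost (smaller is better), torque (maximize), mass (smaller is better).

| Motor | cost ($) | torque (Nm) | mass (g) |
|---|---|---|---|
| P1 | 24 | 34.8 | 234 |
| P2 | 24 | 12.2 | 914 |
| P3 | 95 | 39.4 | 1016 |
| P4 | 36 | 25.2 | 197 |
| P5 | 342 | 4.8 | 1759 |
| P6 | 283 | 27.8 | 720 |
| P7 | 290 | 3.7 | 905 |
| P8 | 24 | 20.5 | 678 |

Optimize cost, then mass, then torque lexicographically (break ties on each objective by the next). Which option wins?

P1

First minimize cost: best is 24, kept {P1, P2, P8}.
Then minimize mass: best is 234, kept {P1}.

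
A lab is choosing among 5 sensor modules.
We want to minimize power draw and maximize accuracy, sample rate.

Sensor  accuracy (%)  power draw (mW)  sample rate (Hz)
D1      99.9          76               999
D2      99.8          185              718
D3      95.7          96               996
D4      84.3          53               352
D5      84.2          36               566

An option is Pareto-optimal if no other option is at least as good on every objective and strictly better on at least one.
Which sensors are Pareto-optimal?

D1: not dominated (best accuracy).
D2: dominated by D1 (accuracy 99.9≥99.8, power draw 76≤185, sample rate 999≥718).
D3: dominated by D1 (accuracy 99.9≥95.7, power draw 76≤96, sample rate 999≥996).
D4: not dominated.
D5: not dominated (best power draw).

D1, D4, D5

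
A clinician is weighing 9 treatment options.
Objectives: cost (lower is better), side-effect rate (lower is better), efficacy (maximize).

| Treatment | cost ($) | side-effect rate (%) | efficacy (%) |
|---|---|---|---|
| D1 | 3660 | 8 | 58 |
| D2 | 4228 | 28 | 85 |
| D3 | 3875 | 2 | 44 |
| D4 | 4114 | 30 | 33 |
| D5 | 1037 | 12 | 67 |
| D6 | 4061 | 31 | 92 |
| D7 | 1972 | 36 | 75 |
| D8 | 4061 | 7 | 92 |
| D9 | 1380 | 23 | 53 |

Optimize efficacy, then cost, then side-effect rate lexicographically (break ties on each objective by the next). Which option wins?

D8

First maximize efficacy: best is 92, kept {D6, D8}.
Then minimize cost: best is 4061, kept {D6, D8}.
Then minimize side-effect rate: best is 7, kept {D8}.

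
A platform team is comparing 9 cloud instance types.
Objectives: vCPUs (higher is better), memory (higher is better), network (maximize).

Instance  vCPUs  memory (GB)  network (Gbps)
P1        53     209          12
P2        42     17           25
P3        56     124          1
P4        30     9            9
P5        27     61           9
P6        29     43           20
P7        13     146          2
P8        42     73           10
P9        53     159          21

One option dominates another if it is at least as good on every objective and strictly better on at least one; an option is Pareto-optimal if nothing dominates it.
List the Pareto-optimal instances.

P1: not dominated (best memory).
P2: not dominated (best network).
P3: not dominated (best vCPUs).
P4: dominated by P1 (vCPUs 53≥30, memory 209≥9, network 12≥9).
P5: dominated by P1 (vCPUs 53≥27, memory 209≥61, network 12≥9).
P6: dominated by P9 (vCPUs 53≥29, memory 159≥43, network 21≥20).
P7: dominated by P1 (vCPUs 53≥13, memory 209≥146, network 12≥2).
P8: dominated by P1 (vCPUs 53≥42, memory 209≥73, network 12≥10).
P9: not dominated.

P1, P2, P3, P9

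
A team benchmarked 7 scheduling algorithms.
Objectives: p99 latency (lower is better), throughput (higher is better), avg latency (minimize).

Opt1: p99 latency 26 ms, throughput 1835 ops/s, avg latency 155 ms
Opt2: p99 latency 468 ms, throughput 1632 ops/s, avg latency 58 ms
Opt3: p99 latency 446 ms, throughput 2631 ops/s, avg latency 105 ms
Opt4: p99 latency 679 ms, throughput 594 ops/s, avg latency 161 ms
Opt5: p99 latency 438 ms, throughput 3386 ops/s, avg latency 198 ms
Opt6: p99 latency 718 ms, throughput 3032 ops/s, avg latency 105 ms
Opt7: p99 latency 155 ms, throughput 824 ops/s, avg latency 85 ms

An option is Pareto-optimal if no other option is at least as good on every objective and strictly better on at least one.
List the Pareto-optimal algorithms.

Opt1, Opt2, Opt3, Opt5, Opt6, Opt7

Opt1: not dominated (best p99 latency).
Opt2: not dominated (best avg latency).
Opt3: not dominated.
Opt4: dominated by Opt1 (p99 latency 26≤679, throughput 1835≥594, avg latency 155≤161).
Opt5: not dominated (best throughput).
Opt6: not dominated.
Opt7: not dominated.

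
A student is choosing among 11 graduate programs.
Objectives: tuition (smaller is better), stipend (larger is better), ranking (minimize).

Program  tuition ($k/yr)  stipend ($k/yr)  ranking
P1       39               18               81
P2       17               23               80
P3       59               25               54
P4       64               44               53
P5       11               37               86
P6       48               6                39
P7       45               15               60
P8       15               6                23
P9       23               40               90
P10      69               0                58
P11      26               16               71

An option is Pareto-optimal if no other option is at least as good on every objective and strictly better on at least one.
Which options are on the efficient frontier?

P2, P3, P4, P5, P7, P8, P9, P11

P1: dominated by P2 (tuition 17≤39, stipend 23≥18, ranking 80≤81).
P2: not dominated.
P3: not dominated.
P4: not dominated (best stipend).
P5: not dominated (best tuition).
P6: dominated by P8 (tuition 15≤48, stipend 6≥6, ranking 23≤39).
P7: not dominated.
P8: not dominated (best ranking).
P9: not dominated.
P10: dominated by P3 (tuition 59≤69, stipend 25≥0, ranking 54≤58).
P11: not dominated.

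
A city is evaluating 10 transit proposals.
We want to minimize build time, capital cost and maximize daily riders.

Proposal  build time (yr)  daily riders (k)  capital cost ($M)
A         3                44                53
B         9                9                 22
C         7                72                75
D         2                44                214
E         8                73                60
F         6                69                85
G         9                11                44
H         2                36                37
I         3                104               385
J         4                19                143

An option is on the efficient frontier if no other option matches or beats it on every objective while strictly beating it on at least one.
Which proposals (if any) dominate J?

A, H

A: build time 3≤4, daily riders 44≥19, capital cost 53≤143 — dominates J.
H: build time 2≤4, daily riders 36≥19, capital cost 37≤143 — dominates J.
Others (B, C, D, E, F, G, I) are each worse than J on at least one objective.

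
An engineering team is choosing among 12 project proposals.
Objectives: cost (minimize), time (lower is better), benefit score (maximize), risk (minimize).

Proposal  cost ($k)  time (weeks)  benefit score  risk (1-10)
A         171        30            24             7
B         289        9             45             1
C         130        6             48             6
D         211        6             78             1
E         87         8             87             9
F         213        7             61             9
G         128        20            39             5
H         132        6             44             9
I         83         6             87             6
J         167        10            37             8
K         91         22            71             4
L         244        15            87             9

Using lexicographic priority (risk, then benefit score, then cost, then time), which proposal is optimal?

First minimize risk: best is 1, kept {B, D}.
Then maximize benefit score: best is 78, kept {D}.

D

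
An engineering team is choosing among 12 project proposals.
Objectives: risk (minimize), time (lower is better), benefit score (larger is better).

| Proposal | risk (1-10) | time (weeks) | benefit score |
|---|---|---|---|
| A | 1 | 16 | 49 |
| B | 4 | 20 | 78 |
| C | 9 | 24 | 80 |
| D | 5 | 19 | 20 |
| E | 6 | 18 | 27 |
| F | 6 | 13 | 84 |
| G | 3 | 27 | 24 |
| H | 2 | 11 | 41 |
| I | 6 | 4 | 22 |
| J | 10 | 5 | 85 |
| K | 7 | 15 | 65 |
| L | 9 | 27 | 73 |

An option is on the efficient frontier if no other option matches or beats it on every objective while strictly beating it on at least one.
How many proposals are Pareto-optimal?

6

A: not dominated (best risk).
B: not dominated.
C: dominated by F (risk 6≤9, time 13≤24, benefit score 84≥80).
D: dominated by A (risk 1≤5, time 16≤19, benefit score 49≥20).
E: dominated by A (risk 1≤6, time 16≤18, benefit score 49≥27).
F: not dominated.
G: dominated by A (risk 1≤3, time 16≤27, benefit score 49≥24).
H: not dominated.
I: not dominated (best time).
J: not dominated (best benefit score).
K: dominated by F (risk 6≤7, time 13≤15, benefit score 84≥65).
L: dominated by B (risk 4≤9, time 20≤27, benefit score 78≥73).
Pareto-optimal: A, B, F, H, I, J → 6.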